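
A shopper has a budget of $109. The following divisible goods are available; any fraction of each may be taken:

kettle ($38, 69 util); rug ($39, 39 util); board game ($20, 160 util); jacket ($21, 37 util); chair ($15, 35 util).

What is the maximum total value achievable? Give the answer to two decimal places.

316.00

Take in order of value per unit:
- board game (160/20 per unit): all 20 → value 160, running total 160.00
- chair (35/15 per unit): all 15 → value 35, running total 195.00
- kettle (69/38 per unit): all 38 → value 69, running total 264.00
- jacket (37/21 per unit): all 21 → value 37, running total 301.00
- rug (39/39 per unit): 15 of 39 → value 15×39/39 = 15.0000, running total 316.00
Total 316.00.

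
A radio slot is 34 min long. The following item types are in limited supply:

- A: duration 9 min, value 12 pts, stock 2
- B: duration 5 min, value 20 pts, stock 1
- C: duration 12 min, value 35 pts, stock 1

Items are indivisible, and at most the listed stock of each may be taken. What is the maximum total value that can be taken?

Top feasible selections:
- 1×A + 1×B + 1×C: duration 26, value 67
- 2×A + 1×C: duration 30, value 59
- 1×B + 1×C: duration 17, value 55
Best: 67 pts.

67 pts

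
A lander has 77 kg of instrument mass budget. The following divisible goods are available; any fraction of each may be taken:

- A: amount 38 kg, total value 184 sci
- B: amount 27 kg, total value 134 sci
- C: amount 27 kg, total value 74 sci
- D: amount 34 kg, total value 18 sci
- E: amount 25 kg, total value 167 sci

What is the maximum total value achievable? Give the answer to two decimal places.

422.05

Take in order of value per unit:
- E (167/25 per unit): all 25 → value 167, running total 167.00
- B (134/27 per unit): all 27 → value 134, running total 301.00
- A (184/38 per unit): 25 of 38 → value 25×184/38 = 121.0526, running total 422.05
Total 422.05.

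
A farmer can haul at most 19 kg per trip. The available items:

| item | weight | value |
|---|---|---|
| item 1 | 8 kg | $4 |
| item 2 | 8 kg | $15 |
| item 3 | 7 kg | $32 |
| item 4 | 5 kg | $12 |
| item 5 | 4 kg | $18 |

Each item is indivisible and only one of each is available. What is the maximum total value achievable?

$65

Check high-value combinations within 19 kg:
- item 2+item 3+item 5: weight 8+7+4=19, value 15+32+18=65
- item 3+item 4+item 5: weight 7+5+4=16, value 32+12+18=62
- item 1+item 3+item 5: weight 8+7+4=19, value 4+32+18=54
- item 3+item 5: weight 7+4=11, value 32+18=50
Best: $65.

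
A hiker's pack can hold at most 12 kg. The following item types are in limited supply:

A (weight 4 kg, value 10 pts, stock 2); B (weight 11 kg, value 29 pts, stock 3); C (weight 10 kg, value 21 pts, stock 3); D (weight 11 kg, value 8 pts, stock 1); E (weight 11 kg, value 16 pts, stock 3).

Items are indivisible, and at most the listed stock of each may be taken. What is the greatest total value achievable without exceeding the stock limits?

29 pts

Top feasible selections:
- 1×B: weight 11, value 29
- 1×C: weight 10, value 21
- 2×A: weight 8, value 20
Best: 29 pts.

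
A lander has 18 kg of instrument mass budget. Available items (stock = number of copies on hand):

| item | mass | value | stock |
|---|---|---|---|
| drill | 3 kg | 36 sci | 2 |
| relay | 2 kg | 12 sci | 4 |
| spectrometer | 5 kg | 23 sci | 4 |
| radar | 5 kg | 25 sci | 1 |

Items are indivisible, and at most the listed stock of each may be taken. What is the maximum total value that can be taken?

Best selections within mass 18 and stock limits:
- 2×drill + 3×relay + 1×radar: mass 17, value 133
- 2×drill + 1×relay + 1×spectrometer + 1×radar: mass 18, value 132
- 2×drill + 3×relay + 1×spectrometer: mass 17, value 131
Best: 133 sci.

133 sci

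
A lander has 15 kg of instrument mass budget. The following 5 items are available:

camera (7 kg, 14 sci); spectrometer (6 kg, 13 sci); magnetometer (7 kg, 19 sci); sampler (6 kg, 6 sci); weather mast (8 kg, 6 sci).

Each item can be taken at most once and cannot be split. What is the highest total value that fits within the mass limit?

This is a 0/1 knapsack; check combinations near the capacity.
- camera+magnetometer: mass 7+7=14, value 14+19=33
- spectrometer+magnetometer: mass 6+7=13, value 13+19=32
- camera+spectrometer: mass 7+6=13, value 14+13=27
- magnetometer+sampler: mass 7+6=13, value 19+6=25
- magnetometer+weather mast: mass 7+8=15, value 19+6=25
Best: 33 sci.

33 sci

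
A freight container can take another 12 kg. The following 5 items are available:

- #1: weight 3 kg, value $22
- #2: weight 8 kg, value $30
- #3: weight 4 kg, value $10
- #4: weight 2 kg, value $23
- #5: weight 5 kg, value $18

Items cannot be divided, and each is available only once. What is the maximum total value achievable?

Check high-value combinations within 12 kg:
- #1+#4+#5: weight 3+2+5=10, value 22+23+18=63
- #1+#3+#4: weight 3+4+2=9, value 22+10+23=55
- #2+#4: weight 8+2=10, value 30+23=53
- #1+#2: weight 3+8=11, value 22+30=52
Best: $63.

$63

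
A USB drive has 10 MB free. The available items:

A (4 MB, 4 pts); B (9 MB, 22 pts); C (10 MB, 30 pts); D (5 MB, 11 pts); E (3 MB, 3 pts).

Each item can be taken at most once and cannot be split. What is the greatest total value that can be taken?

30 pts

Check high-value combinations within 10 MB:
- C: size 10, value 30
- B: size 9, value 22
- A+D: size 4+5=9, value 4+11=15
- D+E: size 5+3=8, value 11+3=14
Best: 30 pts.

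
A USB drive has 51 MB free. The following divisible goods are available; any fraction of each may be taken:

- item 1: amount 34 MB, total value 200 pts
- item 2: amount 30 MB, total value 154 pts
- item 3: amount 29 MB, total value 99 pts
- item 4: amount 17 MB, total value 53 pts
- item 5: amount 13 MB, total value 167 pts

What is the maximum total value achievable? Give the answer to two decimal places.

Take in order of value per unit:
- item 5 (167/13 per unit): all 13 → value 167, running total 167.00
- item 1 (200/34 per unit): all 34 → value 200, running total 367.00
- item 2 (154/30 per unit): 4 of 30 → value 4×154/30 = 20.5333, running total 387.53
Total 387.53.

387.53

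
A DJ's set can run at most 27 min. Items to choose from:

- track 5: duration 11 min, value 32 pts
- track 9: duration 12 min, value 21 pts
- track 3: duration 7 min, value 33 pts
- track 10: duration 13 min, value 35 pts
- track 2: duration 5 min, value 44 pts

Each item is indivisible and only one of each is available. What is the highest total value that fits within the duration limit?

112 pts

This is a 0/1 knapsack; check combinations near the capacity.
- track 3+track 10+track 2: duration 7+13+5=25, value 33+35+44=112
- track 5+track 3+track 2: duration 11+7+5=23, value 32+33+44=109
- track 9+track 3+track 2: duration 12+7+5=24, value 21+33+44=98
- track 10+track 2: duration 13+5=18, value 35+44=79
- track 3+track 2: duration 7+5=12, value 33+44=77
Best: 112 pts.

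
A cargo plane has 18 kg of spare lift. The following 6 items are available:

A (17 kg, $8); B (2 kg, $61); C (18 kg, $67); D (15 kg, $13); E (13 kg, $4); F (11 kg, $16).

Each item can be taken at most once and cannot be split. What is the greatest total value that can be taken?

Check high-value combinations within 18 kg:
- B+F: weight 2+11=13, value 61+16=77
- B+D: weight 2+15=17, value 61+13=74
- C: weight 18, value 67
- B+E: weight 2+13=15, value 61+4=65
- B: weight 2, value 61
Best: $77.

$77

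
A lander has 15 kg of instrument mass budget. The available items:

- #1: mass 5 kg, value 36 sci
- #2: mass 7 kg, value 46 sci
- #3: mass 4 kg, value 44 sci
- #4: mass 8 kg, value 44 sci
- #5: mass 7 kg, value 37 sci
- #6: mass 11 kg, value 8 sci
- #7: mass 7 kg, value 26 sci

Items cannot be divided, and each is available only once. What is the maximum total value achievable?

90 sci

Check high-value combinations within 15 kg:
- #2+#3: mass 7+4=11, value 46+44=90
- #2+#4: mass 7+8=15, value 46+44=90
- #3+#4: mass 4+8=12, value 44+44=88
- #2+#5: mass 7+7=14, value 46+37=83
- #1+#2: mass 5+7=12, value 36+46=82
Best: 90 sci.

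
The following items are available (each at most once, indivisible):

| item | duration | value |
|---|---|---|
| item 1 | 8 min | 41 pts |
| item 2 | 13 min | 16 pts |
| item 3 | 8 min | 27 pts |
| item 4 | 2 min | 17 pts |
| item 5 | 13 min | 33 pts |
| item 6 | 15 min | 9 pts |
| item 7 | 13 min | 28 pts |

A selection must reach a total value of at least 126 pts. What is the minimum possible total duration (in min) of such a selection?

Subsets with value ≥ 126, sorted by total duration:
- item 1+item 3+item 5+item 7: duration 42, value 129
- item 1+item 3+item 4+item 5+item 7: duration 44, value 146
- item 1+item 2+item 3+item 4+item 5: duration 44, value 134
Minimum duration: 42 min.

42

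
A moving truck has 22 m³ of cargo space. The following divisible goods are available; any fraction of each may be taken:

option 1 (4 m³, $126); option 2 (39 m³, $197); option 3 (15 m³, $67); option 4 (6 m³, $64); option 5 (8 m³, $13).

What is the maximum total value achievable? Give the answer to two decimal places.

250.62

Take in order of value per unit:
- option 1 (126/4 per unit): all 4 → value 126, running total 126.00
- option 4 (64/6 per unit): all 6 → value 64, running total 190.00
- option 2 (197/39 per unit): 12 of 39 → value 12×197/39 = 60.6154, running total 250.62
Total 250.62.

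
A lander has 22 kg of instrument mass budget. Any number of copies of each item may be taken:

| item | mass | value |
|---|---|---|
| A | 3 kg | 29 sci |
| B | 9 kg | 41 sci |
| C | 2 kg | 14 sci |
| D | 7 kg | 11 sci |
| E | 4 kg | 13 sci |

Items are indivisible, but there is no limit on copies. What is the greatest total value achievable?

203 sci

Best value-per-unit is A at 29/3, and filling with it alone uses mass 7×3=21. No mix of the others beats 7×29 = 203.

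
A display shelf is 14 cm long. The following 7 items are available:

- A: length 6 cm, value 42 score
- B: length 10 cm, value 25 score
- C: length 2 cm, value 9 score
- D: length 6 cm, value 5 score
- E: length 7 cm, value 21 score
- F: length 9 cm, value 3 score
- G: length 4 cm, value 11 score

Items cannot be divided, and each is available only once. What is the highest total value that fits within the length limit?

This is a 0/1 knapsack; check combinations near the capacity.
- A+E: length 6+7=13, value 42+21=63
- A+C+G: length 6+2+4=12, value 42+9+11=62
- A+C+D: length 6+2+6=14, value 42+9+5=56
- A+G: length 6+4=10, value 42+11=53
- A+C: length 6+2=8, value 42+9=51
Best: 63 score.

63 score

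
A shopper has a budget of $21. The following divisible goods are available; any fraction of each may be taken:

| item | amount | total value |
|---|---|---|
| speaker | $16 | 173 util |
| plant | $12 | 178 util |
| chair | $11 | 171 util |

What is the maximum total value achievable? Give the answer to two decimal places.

Take in order of value per unit:
- chair (171/11 per unit): all 11 → value 171, running total 171.00
- plant (178/12 per unit): 10 of 12 → value 10×178/12 = 148.3333, running total 319.33
Total 319.33.

319.33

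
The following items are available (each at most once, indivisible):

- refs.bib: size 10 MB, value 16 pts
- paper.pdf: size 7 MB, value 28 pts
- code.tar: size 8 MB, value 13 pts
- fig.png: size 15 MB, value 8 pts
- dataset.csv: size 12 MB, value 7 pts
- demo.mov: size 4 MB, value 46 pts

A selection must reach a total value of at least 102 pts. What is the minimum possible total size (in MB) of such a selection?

Subsets with value ≥ 102, sorted by total size:
- refs.bib+paper.pdf+code.tar+demo.mov: size 29, value 103
- refs.bib+paper.pdf+code.tar+dataset.csv+demo.mov: size 41, value 110
Minimum size: 29 MB.

29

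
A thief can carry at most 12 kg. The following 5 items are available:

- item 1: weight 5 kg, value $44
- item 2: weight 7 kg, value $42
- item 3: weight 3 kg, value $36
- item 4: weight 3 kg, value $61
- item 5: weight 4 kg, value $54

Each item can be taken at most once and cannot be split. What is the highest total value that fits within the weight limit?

Check high-value combinations within 12 kg:
- item 1+item 4+item 5: weight 5+3+4=12, value 44+61+54=159
- item 3+item 4+item 5: weight 3+3+4=10, value 36+61+54=151
- item 1+item 3+item 4: weight 5+3+3=11, value 44+36+61=141
- item 1+item 3+item 5: weight 5+3+4=12, value 44+36+54=134
Best: $159.

$159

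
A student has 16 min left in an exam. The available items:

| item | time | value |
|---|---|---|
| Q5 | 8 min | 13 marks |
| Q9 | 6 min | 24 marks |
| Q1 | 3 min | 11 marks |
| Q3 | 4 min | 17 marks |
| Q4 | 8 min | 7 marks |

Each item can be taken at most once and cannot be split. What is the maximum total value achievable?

This is a 0/1 knapsack; check combinations near the capacity.
- Q9+Q1+Q3: time 6+3+4=13, value 24+11+17=52
- Q9+Q3: time 6+4=10, value 24+17=41
- Q5+Q1+Q3: time 8+3+4=15, value 13+11+17=41
Best: 52 marks.

52 marks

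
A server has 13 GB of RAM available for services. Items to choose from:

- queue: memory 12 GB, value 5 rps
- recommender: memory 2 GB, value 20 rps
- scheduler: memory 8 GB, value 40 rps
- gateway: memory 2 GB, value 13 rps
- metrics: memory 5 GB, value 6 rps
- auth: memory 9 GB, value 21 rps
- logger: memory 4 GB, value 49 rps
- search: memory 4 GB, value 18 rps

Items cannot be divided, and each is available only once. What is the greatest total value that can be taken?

This is a 0/1 knapsack; check combinations near the capacity.
- recommender+gateway+logger+search: memory 2+2+4+4=12, value 20+13+49+18=100
- scheduler+logger: memory 8+4=12, value 40+49=89
- recommender+gateway+metrics+logger: memory 2+2+5+4=13, value 20+13+6+49=88
- recommender+logger+search: memory 2+4+4=10, value 20+49+18=87
- recommender+gateway+logger: memory 2+2+4=8, value 20+13+49=82
Best: 100 rps.

100 rps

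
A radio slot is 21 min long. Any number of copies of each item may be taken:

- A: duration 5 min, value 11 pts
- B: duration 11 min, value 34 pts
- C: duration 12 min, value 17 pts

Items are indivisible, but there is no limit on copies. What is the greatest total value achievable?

56 pts

Best value-per-unit is B at 34/11; filling with it alone gives 1×34 = 34.
Optimal mix: 2×A + 1×B → duration 21, value 56.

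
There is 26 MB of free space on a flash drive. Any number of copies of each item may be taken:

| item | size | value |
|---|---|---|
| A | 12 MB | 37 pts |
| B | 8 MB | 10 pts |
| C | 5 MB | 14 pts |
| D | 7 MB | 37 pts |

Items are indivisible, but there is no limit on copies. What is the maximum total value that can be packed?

125 pts

Best value-per-unit is D at 37/7; filling with it alone gives 3×37 = 111.
Optimal mix: 1×C + 3×D → size 26, value 125.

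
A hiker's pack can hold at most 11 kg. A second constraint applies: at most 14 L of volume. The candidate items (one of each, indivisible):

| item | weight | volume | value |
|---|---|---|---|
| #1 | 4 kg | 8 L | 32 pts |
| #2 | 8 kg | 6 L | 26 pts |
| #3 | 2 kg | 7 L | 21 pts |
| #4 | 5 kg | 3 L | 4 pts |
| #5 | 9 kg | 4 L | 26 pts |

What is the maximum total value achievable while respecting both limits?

Feasible sets respecting both limits:
- #2+#3: weight 10, volume 13, value 47
- #3+#5: weight 11, volume 11, value 47
- #1+#4: weight 9, volume 11, value 36
- #1: weight 4, volume 8, value 32
Best: 47 pts.

47 pts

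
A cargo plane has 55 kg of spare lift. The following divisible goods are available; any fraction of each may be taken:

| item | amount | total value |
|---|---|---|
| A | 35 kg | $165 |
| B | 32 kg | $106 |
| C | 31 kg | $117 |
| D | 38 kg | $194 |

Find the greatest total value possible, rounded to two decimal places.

274.14

Take in order of value per unit:
- D (194/38 per unit): all 38 → value 194, running total 194.00
- A (165/35 per unit): 17 of 35 → value 17×165/35 = 80.1429, running total 274.14
Total 274.14.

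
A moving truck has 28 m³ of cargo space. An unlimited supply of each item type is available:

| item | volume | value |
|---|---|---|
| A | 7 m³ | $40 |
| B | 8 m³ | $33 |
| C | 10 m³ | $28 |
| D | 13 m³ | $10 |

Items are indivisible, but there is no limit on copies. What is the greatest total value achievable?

Best value-per-unit is A at 40/7, and filling with it alone uses volume 4×7=28. No mix of the others beats 4×40 = 160.

$160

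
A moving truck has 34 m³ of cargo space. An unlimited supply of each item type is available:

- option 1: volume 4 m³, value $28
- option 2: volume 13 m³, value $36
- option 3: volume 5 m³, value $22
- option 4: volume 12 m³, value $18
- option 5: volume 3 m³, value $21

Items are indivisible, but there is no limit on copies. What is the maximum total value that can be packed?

Best value-per-unit is option 1 at 28/4; filling with it alone gives 8×28 = 224.
Optimal mix: 7×option 1 + 2×option 5 → volume 34, value 238.

$238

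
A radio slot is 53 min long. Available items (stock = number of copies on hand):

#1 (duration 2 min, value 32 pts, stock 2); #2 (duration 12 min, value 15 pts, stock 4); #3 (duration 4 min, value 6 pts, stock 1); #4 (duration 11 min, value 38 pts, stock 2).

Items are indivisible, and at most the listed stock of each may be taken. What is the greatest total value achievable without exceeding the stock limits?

170 pts

Best selections within duration 53 and stock limits:
- 2×#1 + 2×#2 + 2×#4: duration 50, value 170
- 2×#1 + 1×#2 + 1×#3 + 2×#4: duration 42, value 161
- 2×#1 + 1×#2 + 2×#4: duration 38, value 155
- 2×#1 + 3×#2 + 1×#4: duration 51, value 147
Best: 170 pts.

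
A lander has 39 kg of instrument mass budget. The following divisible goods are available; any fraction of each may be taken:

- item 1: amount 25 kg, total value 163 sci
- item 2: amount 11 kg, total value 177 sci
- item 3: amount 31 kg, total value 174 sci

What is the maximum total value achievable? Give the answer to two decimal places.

Take in order of value per unit:
- item 2 (177/11 per unit): all 11 → value 177, running total 177.00
- item 1 (163/25 per unit): all 25 → value 163, running total 340.00
- item 3 (174/31 per unit): 3 of 31 → value 3×174/31 = 16.8387, running total 356.84
Total 356.84.

356.84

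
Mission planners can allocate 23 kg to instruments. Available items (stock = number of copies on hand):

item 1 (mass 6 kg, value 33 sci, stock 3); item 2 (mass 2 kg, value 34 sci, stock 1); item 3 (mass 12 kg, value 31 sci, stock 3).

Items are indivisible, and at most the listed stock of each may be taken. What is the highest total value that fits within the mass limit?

133 sci

Top feasible selections:
- 3×item 1 + 1×item 2: mass 20, value 133
- 2×item 1 + 1×item 2: mass 14, value 100
Best: 133 sci.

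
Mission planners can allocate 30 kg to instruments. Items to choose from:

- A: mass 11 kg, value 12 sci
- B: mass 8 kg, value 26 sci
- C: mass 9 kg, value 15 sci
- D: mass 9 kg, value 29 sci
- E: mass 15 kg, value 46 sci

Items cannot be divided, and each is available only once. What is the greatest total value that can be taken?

75 sci

Check high-value combinations within 30 kg:
- D+E: mass 9+15=24, value 29+46=75
- B+E: mass 8+15=23, value 26+46=72
- B+C+D: mass 8+9+9=26, value 26+15+29=70
- A+B+D: mass 11+8+9=28, value 12+26+29=67
- C+E: mass 9+15=24, value 15+46=61
Best: 75 sci.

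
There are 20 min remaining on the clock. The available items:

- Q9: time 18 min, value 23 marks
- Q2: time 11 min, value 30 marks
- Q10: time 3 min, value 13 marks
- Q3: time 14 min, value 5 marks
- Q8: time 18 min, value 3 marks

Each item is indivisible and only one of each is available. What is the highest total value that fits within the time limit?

This is a 0/1 knapsack; check combinations near the capacity.
- Q2+Q10: time 11+3=14, value 30+13=43
- Q2: time 11, value 30
- Q9: time 18, value 23
- Q10+Q3: time 3+14=17, value 13+5=18
Best: 43 marks.

43 marks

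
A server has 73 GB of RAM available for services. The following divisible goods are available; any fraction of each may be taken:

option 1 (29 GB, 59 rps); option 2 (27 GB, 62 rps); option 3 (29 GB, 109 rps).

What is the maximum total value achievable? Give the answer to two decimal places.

205.59

Take in order of value per unit:
- option 3 (109/29 per unit): all 29 → value 109, running total 109.00
- option 2 (62/27 per unit): all 27 → value 62, running total 171.00
- option 1 (59/29 per unit): 17 of 29 → value 17×59/29 = 34.5862, running total 205.59
Total 205.59.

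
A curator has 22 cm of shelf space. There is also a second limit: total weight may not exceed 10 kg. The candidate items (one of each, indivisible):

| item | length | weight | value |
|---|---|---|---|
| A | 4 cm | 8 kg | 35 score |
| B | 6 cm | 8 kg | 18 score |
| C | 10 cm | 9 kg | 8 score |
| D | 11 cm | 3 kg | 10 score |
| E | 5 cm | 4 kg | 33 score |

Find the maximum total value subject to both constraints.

43 score

Feasible sets respecting both limits:
- D+E: length 16, weight 7, value 43
- A: length 4, weight 8, value 35
- E: length 5, weight 4, value 33
Best: 43 score.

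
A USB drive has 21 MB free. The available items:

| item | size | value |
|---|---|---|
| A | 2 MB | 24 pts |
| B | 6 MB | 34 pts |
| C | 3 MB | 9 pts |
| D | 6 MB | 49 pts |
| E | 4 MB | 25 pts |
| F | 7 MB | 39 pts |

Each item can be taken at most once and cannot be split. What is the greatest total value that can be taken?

146 pts

Check high-value combinations within 21 MB:
- A+B+D+F: size 2+6+6+7=21, value 24+34+49+39=146
- A+B+C+D+E: size 2+6+3+6+4=21, value 24+34+9+49+25=141
- A+D+E+F: size 2+6+4+7=19, value 24+49+25+39=137
Best: 146 pts.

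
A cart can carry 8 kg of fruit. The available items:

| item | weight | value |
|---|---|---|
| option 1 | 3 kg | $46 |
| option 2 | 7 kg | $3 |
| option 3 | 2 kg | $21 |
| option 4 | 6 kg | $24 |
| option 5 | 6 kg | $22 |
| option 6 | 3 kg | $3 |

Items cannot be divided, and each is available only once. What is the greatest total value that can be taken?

$70

Check high-value combinations within 8 kg:
- option 1+option 3+option 6: weight 3+2+3=8, value 46+21+3=70
- option 1+option 3: weight 3+2=5, value 46+21=67
- option 1+option 6: weight 3+3=6, value 46+3=49
- option 1: weight 3, value 46
Best: $70.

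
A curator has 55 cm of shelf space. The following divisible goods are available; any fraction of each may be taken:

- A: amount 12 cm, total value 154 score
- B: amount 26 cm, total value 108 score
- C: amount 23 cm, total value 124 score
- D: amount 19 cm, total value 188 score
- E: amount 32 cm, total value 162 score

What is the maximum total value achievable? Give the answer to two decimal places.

471.06

Take in order of value per unit:
- A (154/12 per unit): all 12 → value 154, running total 154.00
- D (188/19 per unit): all 19 → value 188, running total 342.00
- C (124/23 per unit): all 23 → value 124, running total 466.00
- E (162/32 per unit): 1 of 32 → value 1×162/32 = 5.0625, running total 471.06
Total 471.06.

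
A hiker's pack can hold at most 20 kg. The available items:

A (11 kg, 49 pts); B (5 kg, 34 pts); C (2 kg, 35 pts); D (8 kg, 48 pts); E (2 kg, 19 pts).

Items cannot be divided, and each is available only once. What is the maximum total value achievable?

This is a 0/1 knapsack; check combinations near the capacity.
- A+B+C+E: weight 11+5+2+2=20, value 49+34+35+19=137
- B+C+D+E: weight 5+2+8+2=17, value 34+35+48+19=136
- A+B+C: weight 11+5+2=18, value 49+34+35=118
- B+C+D: weight 5+2+8=15, value 34+35+48=117
Best: 137 pts.

137 pts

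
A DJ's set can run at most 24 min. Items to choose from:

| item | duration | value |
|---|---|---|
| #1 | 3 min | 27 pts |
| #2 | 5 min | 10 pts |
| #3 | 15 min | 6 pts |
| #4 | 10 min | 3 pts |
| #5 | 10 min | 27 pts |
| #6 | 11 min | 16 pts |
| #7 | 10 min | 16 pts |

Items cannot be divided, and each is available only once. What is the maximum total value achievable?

This is a 0/1 knapsack; check combinations near the capacity.
- #1+#5+#7: duration 3+10+10=23, value 27+27+16=70
- #1+#5+#6: duration 3+10+11=24, value 27+27+16=70
- #1+#2+#5: duration 3+5+10=18, value 27+10+27=64
- #1+#6+#7: duration 3+11+10=24, value 27+16+16=59
- #1+#4+#5: duration 3+10+10=23, value 27+3+27=57
Best: 70 pts.

70 pts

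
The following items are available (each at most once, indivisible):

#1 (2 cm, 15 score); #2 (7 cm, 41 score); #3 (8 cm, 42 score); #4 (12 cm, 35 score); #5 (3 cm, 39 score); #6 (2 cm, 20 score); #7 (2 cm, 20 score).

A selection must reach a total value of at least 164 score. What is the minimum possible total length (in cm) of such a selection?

Subsets with value ≥ 164, sorted by total length:
- #1+#2+#3+#5+#6+#7: length 24, value 177
- #1+#2+#4+#5+#6+#7: length 28, value 170
Minimum length: 24 cm.

24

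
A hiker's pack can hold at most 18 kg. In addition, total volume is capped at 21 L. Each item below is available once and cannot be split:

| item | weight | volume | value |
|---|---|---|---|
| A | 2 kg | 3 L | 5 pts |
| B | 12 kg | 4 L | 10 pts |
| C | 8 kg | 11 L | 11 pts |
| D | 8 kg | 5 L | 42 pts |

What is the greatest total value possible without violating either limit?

Feasible sets respecting both limits:
- A+C+D: weight 18, volume 19, value 58
- C+D: weight 16, volume 16, value 53
- A+D: weight 10, volume 8, value 47
Best: 58 pts.

58 pts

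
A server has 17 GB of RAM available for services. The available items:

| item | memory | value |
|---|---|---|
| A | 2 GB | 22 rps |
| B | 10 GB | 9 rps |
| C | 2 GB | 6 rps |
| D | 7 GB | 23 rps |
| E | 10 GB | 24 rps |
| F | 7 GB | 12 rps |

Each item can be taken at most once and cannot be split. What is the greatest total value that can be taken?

57 rps

Check high-value combinations within 17 GB:
- A+D+F: memory 2+7+7=16, value 22+23+12=57
- A+C+E: memory 2+2+10=14, value 22+6+24=52
- A+C+D: memory 2+2+7=11, value 22+6+23=51
Best: 57 rps.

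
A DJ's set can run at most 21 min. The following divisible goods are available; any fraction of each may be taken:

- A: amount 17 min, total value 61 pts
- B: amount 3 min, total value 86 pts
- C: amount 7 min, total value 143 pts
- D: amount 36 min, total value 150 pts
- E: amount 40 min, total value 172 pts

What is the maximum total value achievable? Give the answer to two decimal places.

Take in order of value per unit:
- B (86/3 per unit): all 3 → value 86, running total 86.00
- C (143/7 per unit): all 7 → value 143, running total 229.00
- E (172/40 per unit): 11 of 40 → value 11×172/40 = 47.3000, running total 276.30
Total 276.30.

276.30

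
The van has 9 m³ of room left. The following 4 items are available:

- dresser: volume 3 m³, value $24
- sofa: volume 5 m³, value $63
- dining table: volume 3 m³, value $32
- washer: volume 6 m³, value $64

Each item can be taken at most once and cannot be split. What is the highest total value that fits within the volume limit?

$96

Check high-value combinations within 9 m³:
- dining table+washer: volume 3+6=9, value 32+64=96
- sofa+dining table: volume 5+3=8, value 63+32=95
- dresser+washer: volume 3+6=9, value 24+64=88
Best: $96.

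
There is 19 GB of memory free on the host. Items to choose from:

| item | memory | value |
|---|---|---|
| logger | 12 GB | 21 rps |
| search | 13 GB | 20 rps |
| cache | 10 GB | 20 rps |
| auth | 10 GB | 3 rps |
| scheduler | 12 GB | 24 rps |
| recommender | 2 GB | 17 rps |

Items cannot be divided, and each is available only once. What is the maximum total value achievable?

This is a 0/1 knapsack; check combinations near the capacity.
- scheduler+recommender: memory 12+2=14, value 24+17=41
- logger+recommender: memory 12+2=14, value 21+17=38
- cache+recommender: memory 10+2=12, value 20+17=37
- search+recommender: memory 13+2=15, value 20+17=37
Best: 41 rps.

41 rps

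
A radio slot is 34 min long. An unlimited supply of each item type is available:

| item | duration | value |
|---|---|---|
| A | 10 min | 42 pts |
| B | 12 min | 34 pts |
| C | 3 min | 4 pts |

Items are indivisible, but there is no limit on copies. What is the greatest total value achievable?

Best value-per-unit is A at 42/10; filling with it alone gives 3×42 = 126.
Optimal mix: 3×A + 1×C → duration 33, value 130.

130 pts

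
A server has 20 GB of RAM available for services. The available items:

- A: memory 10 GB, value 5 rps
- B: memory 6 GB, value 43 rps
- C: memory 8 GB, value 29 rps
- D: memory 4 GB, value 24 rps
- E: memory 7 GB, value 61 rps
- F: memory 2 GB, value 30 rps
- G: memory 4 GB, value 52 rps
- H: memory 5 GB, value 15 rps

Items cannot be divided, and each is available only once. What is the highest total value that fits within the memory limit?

Check high-value combinations within 20 GB:
- B+E+F+G: memory 6+7+2+4=19, value 43+61+30+52=186
- D+E+F+G: memory 4+7+2+4=17, value 24+61+30+52=167
- E+F+G+H: memory 7+2+4+5=18, value 61+30+52+15=158
- B+D+E+F: memory 6+4+7+2=19, value 43+24+61+30=158
- B+E+G: memory 6+7+4=17, value 43+61+52=156
Best: 186 rps.

186 rps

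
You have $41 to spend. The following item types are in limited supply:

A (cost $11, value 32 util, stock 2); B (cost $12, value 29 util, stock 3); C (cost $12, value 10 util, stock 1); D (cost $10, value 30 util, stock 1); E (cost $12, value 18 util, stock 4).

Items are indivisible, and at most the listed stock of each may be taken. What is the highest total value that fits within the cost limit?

Top feasible selections:
- 2×A + 1×D: cost 32, value 94
- 2×A + 1×B: cost 34, value 93
- 1×A + 1×B + 1×D: cost 33, value 91
- 1×A + 2×B: cost 35, value 90
Best: 94 util.

94 util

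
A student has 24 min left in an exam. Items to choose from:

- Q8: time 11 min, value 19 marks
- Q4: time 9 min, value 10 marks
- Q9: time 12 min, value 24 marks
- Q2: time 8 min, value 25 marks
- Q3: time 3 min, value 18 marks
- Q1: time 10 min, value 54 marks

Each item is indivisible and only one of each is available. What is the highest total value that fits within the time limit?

Check high-value combinations within 24 min:
- Q2+Q3+Q1: time 8+3+10=21, value 25+18+54=97
- Q8+Q3+Q1: time 11+3+10=24, value 19+18+54=91
- Q4+Q3+Q1: time 9+3+10=22, value 10+18+54=82
- Q2+Q1: time 8+10=18, value 25+54=79
- Q9+Q1: time 12+10=22, value 24+54=78
Best: 97 marks.

97 marks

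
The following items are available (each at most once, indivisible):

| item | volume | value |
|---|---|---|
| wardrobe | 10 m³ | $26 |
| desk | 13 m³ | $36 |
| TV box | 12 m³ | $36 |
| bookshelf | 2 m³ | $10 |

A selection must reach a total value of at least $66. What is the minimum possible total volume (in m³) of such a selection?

24

Subsets with value ≥ 66, sorted by total volume:
- wardrobe+TV box+bookshelf: volume 24, value 72
- desk+TV box: volume 25, value 72
- wardrobe+desk+bookshelf: volume 25, value 72
Minimum volume: 24 m³.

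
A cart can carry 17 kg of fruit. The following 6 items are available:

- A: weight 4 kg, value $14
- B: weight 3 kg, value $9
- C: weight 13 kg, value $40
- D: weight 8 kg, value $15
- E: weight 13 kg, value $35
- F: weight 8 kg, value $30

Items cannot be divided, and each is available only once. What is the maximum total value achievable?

This is a 0/1 knapsack; check combinations near the capacity.
- A+C: weight 4+13=17, value 14+40=54
- A+B+F: weight 4+3+8=15, value 14+9+30=53
- B+C: weight 3+13=16, value 9+40=49
- A+E: weight 4+13=17, value 14+35=49
- D+F: weight 8+8=16, value 15+30=45
Best: $54.

$54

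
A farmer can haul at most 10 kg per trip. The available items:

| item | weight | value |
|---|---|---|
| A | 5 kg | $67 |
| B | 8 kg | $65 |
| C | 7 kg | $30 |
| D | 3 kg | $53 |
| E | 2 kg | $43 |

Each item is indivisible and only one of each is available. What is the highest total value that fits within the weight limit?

$163

This is a 0/1 knapsack; check combinations near the capacity.
- A+D+E: weight 5+3+2=10, value 67+53+43=163
- A+D: weight 5+3=8, value 67+53=120
- A+E: weight 5+2=7, value 67+43=110
Best: $163.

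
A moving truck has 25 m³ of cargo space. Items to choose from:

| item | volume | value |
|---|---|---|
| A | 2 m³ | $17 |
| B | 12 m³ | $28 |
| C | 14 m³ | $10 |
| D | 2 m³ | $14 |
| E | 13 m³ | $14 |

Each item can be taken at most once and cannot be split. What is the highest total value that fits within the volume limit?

This is a 0/1 knapsack; check combinations near the capacity.
- A+B+D: volume 2+12+2=16, value 17+28+14=59
- A+B: volume 2+12=14, value 17+28=45
- A+D+E: volume 2+2+13=17, value 17+14+14=45
- B+D: volume 12+2=14, value 28+14=42
- B+E: volume 12+13=25, value 28+14=42
Best: $59.

$59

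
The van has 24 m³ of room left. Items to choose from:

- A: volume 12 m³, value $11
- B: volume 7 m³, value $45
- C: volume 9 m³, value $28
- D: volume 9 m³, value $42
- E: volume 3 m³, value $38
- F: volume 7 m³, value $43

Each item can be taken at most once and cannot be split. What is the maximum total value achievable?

$130

Check high-value combinations within 24 m³:
- B+D+F: volume 7+9+7=23, value 45+42+43=130
- B+E+F: volume 7+3+7=17, value 45+38+43=126
- B+D+E: volume 7+9+3=19, value 45+42+38=125
Best: $130.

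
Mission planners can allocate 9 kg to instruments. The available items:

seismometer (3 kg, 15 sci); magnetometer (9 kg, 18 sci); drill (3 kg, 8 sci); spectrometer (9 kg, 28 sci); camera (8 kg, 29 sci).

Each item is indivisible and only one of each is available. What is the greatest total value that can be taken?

This is a 0/1 knapsack; check combinations near the capacity.
- camera: mass 8, value 29
- spectrometer: mass 9, value 28
- seismometer+drill: mass 3+3=6, value 15+8=23
Best: 29 sci.

29 sci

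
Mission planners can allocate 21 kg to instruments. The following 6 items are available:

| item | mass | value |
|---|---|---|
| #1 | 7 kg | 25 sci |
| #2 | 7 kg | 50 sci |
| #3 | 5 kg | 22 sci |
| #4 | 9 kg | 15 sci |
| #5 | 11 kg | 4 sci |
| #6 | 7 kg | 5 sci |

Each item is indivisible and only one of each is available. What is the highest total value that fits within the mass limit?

97 sci

This is a 0/1 knapsack; check combinations near the capacity.
- #1+#2+#3: mass 7+7+5=19, value 25+50+22=97
- #2+#3+#4: mass 7+5+9=21, value 50+22+15=87
- #1+#2+#6: mass 7+7+7=21, value 25+50+5=80
- #2+#3+#6: mass 7+5+7=19, value 50+22+5=77
- #1+#2: mass 7+7=14, value 25+50=75
Best: 97 sci.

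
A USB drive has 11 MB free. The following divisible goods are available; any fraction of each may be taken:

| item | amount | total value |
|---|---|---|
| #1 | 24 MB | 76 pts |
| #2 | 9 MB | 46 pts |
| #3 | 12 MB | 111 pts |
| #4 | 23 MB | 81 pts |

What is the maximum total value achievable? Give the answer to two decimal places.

101.75

Take in order of value per unit:
- #3 (111/12 per unit): 11 of 12 → value 11×111/12 = 101.7500, running total 101.75
Total 101.75.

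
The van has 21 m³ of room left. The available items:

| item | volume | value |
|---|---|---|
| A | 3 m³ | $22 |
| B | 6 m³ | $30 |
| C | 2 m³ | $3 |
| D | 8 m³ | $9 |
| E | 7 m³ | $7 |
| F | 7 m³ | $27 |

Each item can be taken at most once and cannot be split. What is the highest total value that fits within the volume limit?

This is a 0/1 knapsack; check combinations near the capacity.
- A+B+C+F: volume 3+6+2+7=18, value 22+30+3+27=82
- A+B+F: volume 3+6+7=16, value 22+30+27=79
- B+D+F: volume 6+8+7=21, value 30+9+27=66
- A+B+C+D: volume 3+6+2+8=19, value 22+30+3+9=64
Best: $82.

$82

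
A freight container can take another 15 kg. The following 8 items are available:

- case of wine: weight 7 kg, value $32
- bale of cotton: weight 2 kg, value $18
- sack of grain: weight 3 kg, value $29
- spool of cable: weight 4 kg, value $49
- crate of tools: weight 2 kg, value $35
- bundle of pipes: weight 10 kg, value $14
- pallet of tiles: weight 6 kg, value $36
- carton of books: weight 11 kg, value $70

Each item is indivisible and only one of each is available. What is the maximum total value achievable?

Check high-value combinations within 15 kg:
- sack of grain+spool of cable+crate of tools+pallet of tiles: weight 3+4+2+6=15, value 29+49+35+36=149
- bale of cotton+spool of cable+crate of tools+pallet of tiles: weight 2+4+2+6=14, value 18+49+35+36=138
- case of wine+bale of cotton+spool of cable+crate of tools: weight 7+2+4+2=15, value 32+18+49+35=134
- bale of cotton+sack of grain+spool of cable+pallet of tiles: weight 2+3+4+6=15, value 18+29+49+36=132
- bale of cotton+sack of grain+spool of cable+crate of tools: weight 2+3+4+2=11, value 18+29+49+35=131
Best: $149.

$149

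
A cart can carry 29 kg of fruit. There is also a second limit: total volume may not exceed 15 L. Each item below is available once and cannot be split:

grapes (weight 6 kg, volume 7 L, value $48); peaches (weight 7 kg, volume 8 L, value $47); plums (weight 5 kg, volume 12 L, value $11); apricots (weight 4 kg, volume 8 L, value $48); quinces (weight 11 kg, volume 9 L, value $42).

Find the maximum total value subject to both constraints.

Feasible sets respecting both limits:
- grapes+apricots: weight 10, volume 15, value 96
- grapes+peaches: weight 13, volume 15, value 95
- grapes: weight 6, volume 7, value 48
- apricots: weight 4, volume 8, value 48
Best: $96.

$96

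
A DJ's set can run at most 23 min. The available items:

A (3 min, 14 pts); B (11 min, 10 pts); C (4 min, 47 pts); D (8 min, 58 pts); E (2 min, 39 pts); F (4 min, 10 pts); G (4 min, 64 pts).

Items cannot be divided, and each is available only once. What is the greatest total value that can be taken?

222 pts

Check high-value combinations within 23 min:
- A+C+D+E+G: duration 3+4+8+2+4=21, value 14+47+58+39+64=222
- C+D+E+F+G: duration 4+8+2+4+4=22, value 47+58+39+10+64=218
- C+D+E+G: duration 4+8+2+4=18, value 47+58+39+64=208
- A+C+D+F+G: duration 3+4+8+4+4=23, value 14+47+58+10+64=193
Best: 222 pts.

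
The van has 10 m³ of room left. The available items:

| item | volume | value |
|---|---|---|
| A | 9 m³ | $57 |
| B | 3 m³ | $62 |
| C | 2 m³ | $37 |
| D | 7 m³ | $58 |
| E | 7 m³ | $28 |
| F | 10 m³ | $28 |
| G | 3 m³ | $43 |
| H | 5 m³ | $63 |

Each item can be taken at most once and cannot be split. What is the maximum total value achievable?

Check high-value combinations within 10 m³:
- B+C+H: volume 3+2+5=10, value 62+37+63=162
- C+G+H: volume 2+3+5=10, value 37+43+63=143
- B+C+G: volume 3+2+3=8, value 62+37+43=142
- B+H: volume 3+5=8, value 62+63=125
Best: $162.

$162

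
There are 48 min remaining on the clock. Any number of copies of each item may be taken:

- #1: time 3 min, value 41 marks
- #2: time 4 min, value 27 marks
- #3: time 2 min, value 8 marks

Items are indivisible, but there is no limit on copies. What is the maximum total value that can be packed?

Best value-per-unit is #1 at 41/3, and filling with it alone uses time 16×3=48. No mix of the others beats 16×41 = 656.

656 marks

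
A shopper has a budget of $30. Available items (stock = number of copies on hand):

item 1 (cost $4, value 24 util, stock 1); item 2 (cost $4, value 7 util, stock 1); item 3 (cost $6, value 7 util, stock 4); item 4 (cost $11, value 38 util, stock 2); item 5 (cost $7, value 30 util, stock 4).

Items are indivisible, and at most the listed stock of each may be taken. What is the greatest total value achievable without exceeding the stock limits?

Top feasible selections:
- 1×item 1 + 1×item 4 + 2×item 5: cost 29, value 122
- 1×item 1 + 1×item 2 + 3×item 5: cost 29, value 121
- 4×item 5: cost 28, value 120
- 1×item 1 + 3×item 5: cost 25, value 114
Best: 122 util.

122 util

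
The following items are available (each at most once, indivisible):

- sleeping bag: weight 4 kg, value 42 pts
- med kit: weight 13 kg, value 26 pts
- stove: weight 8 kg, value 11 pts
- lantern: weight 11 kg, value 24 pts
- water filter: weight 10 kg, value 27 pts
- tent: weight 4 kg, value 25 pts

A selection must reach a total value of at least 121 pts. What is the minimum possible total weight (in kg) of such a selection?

37

Subsets with value ≥ 121, sorted by total weight:
- sleeping bag+stove+lantern+water filter+tent: weight 37, value 129
- sleeping bag+med kit+stove+water filter+tent: weight 39, value 131
- sleeping bag+med kit+stove+lantern+tent: weight 40, value 128
Minimum weight: 37 kg.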